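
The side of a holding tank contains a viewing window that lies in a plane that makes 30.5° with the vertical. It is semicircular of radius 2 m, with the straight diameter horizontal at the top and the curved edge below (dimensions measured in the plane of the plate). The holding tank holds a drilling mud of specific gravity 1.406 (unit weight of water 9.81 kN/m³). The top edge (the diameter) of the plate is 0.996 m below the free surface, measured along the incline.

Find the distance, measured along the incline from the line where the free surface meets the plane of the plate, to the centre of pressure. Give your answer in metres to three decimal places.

γ = 1.406 × 9.81 = 13.79286 kN/m³.
The plate makes 30.5° with the vertical, i.e. θ = 90° − 30.5° = 59.5° to the horizontal. Measuring y along the incline from the free-surface line, vertical depth h = y·sinθ with sinθ = 0.861629.
The centroid of a semicircle lies 4r/(3π) = 0.848826 m from the diameter, here below the top edge, so y_c = 0.996 + 0.848826 = 1.84483 m and h_c = 1.84483 × 0.861629 = 1.58956 m.
A = πr²/2 = π × 2²/2 = 6.28319 m².
Resultant F = γ·h_c·A = 13.79286 × 1.58956 × 6.28319 = 137.756 kN.
I_c = (π/8 − 8/(9π))·r⁴ = 0.109757 × 2⁴ = 1.75611 m⁴.
Centre of pressure: y_p = y_c + I_c/(y_c·A) = 1.84483 + 1.75611/(1.84483 × 6.28319) = 1.84483 + 0.151501 = 1.99633 m along the plane.

y_p = 1.996 m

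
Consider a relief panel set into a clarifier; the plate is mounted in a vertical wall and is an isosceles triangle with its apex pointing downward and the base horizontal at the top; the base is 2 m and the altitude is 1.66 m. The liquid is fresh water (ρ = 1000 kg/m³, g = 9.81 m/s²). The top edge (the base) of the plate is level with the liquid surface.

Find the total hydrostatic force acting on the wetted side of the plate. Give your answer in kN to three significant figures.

F ≈ 9.01 kN

γ = ρg = 1000 × 9.81 = 9810 N/m³ = 9.81 kN/m³.
With the apex down, the centroid sits h/3 = 1.66/3 = 0.553333 m below the base (the top edge), so the centroid depth is h_c = 0.553333 m.
A = ½ × 2 × 1.66 = 1.66 m².
Resultant F = γ·h_c·A = 9.81 × 0.553333 × 1.66 = 9.01081 kN.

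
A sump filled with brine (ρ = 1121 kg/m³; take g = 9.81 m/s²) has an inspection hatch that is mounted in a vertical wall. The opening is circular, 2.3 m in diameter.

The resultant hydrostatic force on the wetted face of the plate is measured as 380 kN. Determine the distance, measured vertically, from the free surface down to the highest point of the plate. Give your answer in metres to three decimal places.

d_top ≈ 7.167 m

γ = ρg = 1121 × 9.81 / 1000 = 10.99701 kN/m³.
A = π(1.15)² = 4.15476 m².
From F = γ·h_c·A, the centroid depth is h_c = 380/(10.99701 × 4.15476) = 8.31693 m.
The centroid is at the centre, 1.15 m below the top of the plate, so the highest point sits at h_top = 8.31693 − 1.15 = 7.16693 m below the surface.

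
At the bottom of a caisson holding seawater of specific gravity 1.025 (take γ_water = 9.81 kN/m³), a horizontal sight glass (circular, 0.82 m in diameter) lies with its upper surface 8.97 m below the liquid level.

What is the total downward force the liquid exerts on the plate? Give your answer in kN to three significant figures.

γ = 1.025 × 9.81 = 10.05525 kN/m³.
The plate is horizontal, so pressure is uniform at p = γ·h = 10.05525 × 8.97 = 90.1956 kN/m².
A = π(0.41)² = 0.528102 m².
F = p·A = 90.1956 × 0.528102 = 47.6325 kN.

F ≈ 47.6 kN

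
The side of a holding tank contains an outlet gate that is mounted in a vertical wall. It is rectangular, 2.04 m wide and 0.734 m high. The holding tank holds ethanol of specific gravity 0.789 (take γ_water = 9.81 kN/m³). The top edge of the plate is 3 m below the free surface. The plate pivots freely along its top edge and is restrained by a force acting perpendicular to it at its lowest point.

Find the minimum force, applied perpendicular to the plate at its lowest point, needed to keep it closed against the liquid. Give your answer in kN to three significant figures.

γ = 0.789 × 9.81 = 7.74009 kN/m³.
The centroid lies 0.734/2 = 0.367 m below the top edge, so the centroid depth is h_c = 3 + 0.367 = 3.367 m.
A = 2.04 × 0.734 = 1.49736 m².
Resultant F = γ·h_c·A = 7.74009 × 3.367 × 1.49736 = 39.0225 kN.
I_c = b·h³/12 = 2.04 × 0.734³/12 = 0.067226 m⁴.
Centre of pressure: y_p = y_c + I_c/(y_c·A) = 3.367 + 0.067226/(3.367 × 1.49736) = 3.367 + 0.0133342 = 3.38033 m along the plane.
The resultant acts 0.367 + 0.0133342 = 0.380334 m (along the plate) below the hinge at the top edge, so the moment about the hinge is M = F × 0.380334 = 39.0225 × 0.380334 = 14.8416 kN·m.
A normal force at the bottom, 0.734 m from the hinge, must supply this moment: P = 14.8416/0.734 = 20.2202 kN.

P ≈ 20.2 kN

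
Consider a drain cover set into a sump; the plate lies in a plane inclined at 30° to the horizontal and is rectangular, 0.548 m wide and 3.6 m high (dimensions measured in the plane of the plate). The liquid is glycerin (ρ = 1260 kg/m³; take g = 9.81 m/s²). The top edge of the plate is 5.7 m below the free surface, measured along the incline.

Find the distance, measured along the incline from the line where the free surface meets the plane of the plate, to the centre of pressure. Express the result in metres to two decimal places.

y_p = 7.64 m

γ = ρg = 1260 × 9.81 / 1000 = 12.3606 kN/m³.
Let θ = 30° be the plate's angle to the horizontal; measure y along the incline from where the plane meets the free surface. Vertical depth h = y·sinθ with sinθ = 0.500000.
The centroid lies 3.6/2 = 1.8 m below the top edge, so y_c = 5.7 + 1.8 = 7.5 m and h_c = 7.5 × 0.500000 = 3.75 m.
A = 0.548 × 3.6 = 1.9728 m².
Resultant F = γ·h_c·A = 12.3606 × 3.75 × 1.9728 = 91.4437 kN.
I_c = b·h³/12 = 0.548 × 3.6³/12 = 2.13062 m⁴.
Centre of pressure: y_p = y_c + I_c/(y_c·A) = 7.5 + 2.13062/(7.5 × 1.9728) = 7.5 + 0.144 = 7.644 m along the plane.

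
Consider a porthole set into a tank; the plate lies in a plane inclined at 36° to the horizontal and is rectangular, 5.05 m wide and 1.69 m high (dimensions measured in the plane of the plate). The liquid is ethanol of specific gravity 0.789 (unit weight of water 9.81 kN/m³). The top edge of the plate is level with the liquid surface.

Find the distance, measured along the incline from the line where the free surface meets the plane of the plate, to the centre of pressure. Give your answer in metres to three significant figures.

y_p = 1.13 m

γ = 0.789 × 9.81 = 7.74009 kN/m³.
Let θ = 36° be the plate's angle to the horizontal; measure y along the incline from where the plane meets the free surface. Vertical depth h = y·sinθ with sinθ = 0.587785.
The centroid lies 1.69/2 = 0.845 m below the top edge, so y_c = 0.845 m and h_c = 0.845 × 0.587785 = 0.496678 m.
A = 5.05 × 1.69 = 8.5345 m².
Resultant F = γ·h_c·A = 7.74009 × 0.496678 × 8.5345 = 32.8095 kN.
I_c = b·h³/12 = 5.05 × 1.69³/12 = 2.03128 m⁴.
Centre of pressure: y_p = y_c + I_c/(y_c·A) = 0.845 + 2.03128/(0.845 × 8.5345) = 0.845 + 0.281666 = 1.12667 m along the plane.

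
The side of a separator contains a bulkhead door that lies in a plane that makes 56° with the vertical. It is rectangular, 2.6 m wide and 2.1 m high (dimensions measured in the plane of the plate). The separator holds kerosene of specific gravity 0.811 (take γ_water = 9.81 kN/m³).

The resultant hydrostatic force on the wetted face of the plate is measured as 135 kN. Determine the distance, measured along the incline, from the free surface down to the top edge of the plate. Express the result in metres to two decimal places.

γ = 0.811 × 9.81 = 7.95591 kN/m³.
A = 2.6 × 2.1 = 5.46 m².
From F = γ·h_c·A, the centroid depth is h_c = 135/(7.95591 × 5.46) = 3.10779 m.
The plate makes 56° with the vertical, i.e. θ = 90° − 56° = 34° to the horizontal. Measuring y along the incline from the free-surface line, vertical depth h = y·sinθ with sinθ = 0.559193.
Along the incline, y_c = h_c/sinθ = 3.10779/0.559193 = 5.55763 m.
The centroid lies 2.1/2 = 1.05 m below the top edge, so the top edge sits at y_top = 5.55763 − 1.05 = 4.50763 m along the incline.

y_top ≈ 4.51 m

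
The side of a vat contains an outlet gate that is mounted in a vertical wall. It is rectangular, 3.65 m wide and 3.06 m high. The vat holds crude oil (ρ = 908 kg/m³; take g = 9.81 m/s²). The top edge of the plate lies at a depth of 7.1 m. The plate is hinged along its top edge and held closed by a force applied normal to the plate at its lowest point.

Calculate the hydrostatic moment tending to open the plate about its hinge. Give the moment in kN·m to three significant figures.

γ = ρg = 908 × 9.81 / 1000 = 8.90748 kN/m³.
The centroid lies 3.06/2 = 1.53 m below the top edge, so the centroid depth is h_c = 7.1 + 1.53 = 8.63 m.
A = 3.65 × 3.06 = 11.169 m².
Resultant F = γ·h_c·A = 8.90748 × 8.63 × 11.169 = 858.578 kN.
I_c = b·h³/12 = 3.65 × 3.06³/12 = 8.71517 m⁴.
Centre of pressure: y_p = y_c + I_c/(y_c·A) = 8.63 + 8.71517/(8.63 × 11.169) = 8.63 + 0.0904171 = 8.72042 m along the plane.
The resultant acts 1.53 + 0.0904171 = 1.62042 m (along the plate) below the hinge at the top edge, so the moment about the hinge is M = F × 1.62042 = 858.578 × 1.62042 = 1391.26 kN·m.

M ≈ 1390 kN·m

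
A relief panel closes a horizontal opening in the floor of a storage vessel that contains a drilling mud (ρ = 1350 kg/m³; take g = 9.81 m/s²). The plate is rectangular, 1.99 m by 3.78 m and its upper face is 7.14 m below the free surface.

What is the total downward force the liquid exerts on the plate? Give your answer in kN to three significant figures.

F ≈ 711 kN

γ = ρg = 1350 × 9.81 / 1000 = 13.2435 kN/m³.
The plate is horizontal, so pressure is uniform at p = γ·h = 13.2435 × 7.14 = 94.5586 kN/m².
A = 1.99 × 3.78 = 7.5222 m².
F = p·A = 94.5586 × 7.5222 = 711.289 kN.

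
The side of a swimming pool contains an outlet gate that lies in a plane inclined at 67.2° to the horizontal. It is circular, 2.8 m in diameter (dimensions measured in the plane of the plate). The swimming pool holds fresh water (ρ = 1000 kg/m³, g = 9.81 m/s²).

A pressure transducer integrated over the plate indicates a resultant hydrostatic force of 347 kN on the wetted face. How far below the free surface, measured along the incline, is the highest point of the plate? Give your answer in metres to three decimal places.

γ = ρg = 1000 × 9.81 = 9810 N/m³ = 9.81 kN/m³.
A = π(1.4)² = 6.15752 m².
From F = γ·h_c·A, the centroid depth is h_c = 347/(9.81 × 6.15752) = 5.74453 m.
Let θ = 67.2° be the plate's angle to the horizontal; measure y along the incline from where the plane meets the free surface. Vertical depth h = y·sinθ with sinθ = 0.921863.
Along the incline, y_c = h_c/sinθ = 5.74453/0.921863 = 6.23144 m.
The centroid is at the centre, 1.4 m below the top of the plate, so the highest point sits at y_top = 6.23144 − 1.4 = 4.83144 m along the incline.

y_top ≈ 4.831 m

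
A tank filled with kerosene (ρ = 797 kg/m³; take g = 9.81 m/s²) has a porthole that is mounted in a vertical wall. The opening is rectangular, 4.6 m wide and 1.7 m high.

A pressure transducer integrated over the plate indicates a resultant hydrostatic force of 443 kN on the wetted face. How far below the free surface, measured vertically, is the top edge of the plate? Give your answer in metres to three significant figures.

γ = ρg = 797 × 9.81 / 1000 = 7.81857 kN/m³.
A = 4.6 × 1.7 = 7.82 m².
From F = γ·h_c·A, the centroid depth is h_c = 443/(7.81857 × 7.82) = 7.24552 m.
The centroid lies 1.7/2 = 0.85 m below the top edge, so the top edge sits at h_top = 7.24552 − 0.85 = 6.39552 m below the surface.

d_top ≈ 6.40 m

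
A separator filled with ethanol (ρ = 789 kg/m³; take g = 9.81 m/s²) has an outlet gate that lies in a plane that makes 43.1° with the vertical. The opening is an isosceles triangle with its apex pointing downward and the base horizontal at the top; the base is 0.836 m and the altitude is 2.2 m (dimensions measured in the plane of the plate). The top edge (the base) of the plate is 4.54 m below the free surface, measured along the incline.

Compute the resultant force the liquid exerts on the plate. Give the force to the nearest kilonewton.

F ≈ 27 kN

γ = ρg = 789 × 9.81 / 1000 = 7.74009 kN/m³.
The plate makes 43.1° with the vertical, i.e. θ = 90° − 43.1° = 46.9° to the horizontal. Measuring y along the incline from the free-surface line, vertical depth h = y·sinθ with sinθ = 0.730162.
With the apex down, the centroid sits h/3 = 2.2/3 = 0.733333 m below the base (the top edge), so y_c = 4.54 + 0.733333 = 5.27333 m and h_c = 5.27333 × 0.730162 = 3.85039 m.
A = ½ × 0.836 × 2.2 = 0.9196 m².
Resultant F = γ·h_c·A = 7.74009 × 3.85039 × 0.9196 = 27.4063 kN.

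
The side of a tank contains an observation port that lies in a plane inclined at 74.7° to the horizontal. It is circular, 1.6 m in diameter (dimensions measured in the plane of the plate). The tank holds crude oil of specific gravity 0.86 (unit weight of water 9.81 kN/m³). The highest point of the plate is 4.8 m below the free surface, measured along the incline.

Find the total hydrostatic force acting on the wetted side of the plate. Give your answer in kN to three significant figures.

F ≈ 91.6 kN

γ = 0.86 × 9.81 = 8.4366 kN/m³.
Let θ = 74.7° be the plate's angle to the horizontal; measure y along the incline from where the plane meets the free surface. Vertical depth h = y·sinθ with sinθ = 0.964557.
The centroid is at the centre, 0.8 m below the top of the plate, so y_c = 4.8 + 0.8 = 5.6 m and h_c = 5.6 × 0.964557 = 5.40152 m.
A = π(0.8)² = 2.01062 m².
Resultant F = γ·h_c·A = 8.4366 × 5.40152 × 2.01062 = 91.6249 kN.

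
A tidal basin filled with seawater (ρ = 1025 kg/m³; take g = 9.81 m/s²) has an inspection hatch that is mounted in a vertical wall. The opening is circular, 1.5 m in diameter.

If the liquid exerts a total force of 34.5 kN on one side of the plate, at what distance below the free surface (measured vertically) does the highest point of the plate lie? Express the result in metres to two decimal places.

γ = ρg = 1025 × 9.81 / 1000 = 10.05525 kN/m³.
A = π(0.75)² = 1.76715 m².
From F = γ·h_c·A, the centroid depth is h_c = 34.5/(10.05525 × 1.76715) = 1.94157 m.
The centroid is at the centre, 0.75 m below the top of the plate, so the highest point sits at h_top = 1.94157 − 0.75 = 1.19157 m below the surface.

d_top ≈ 1.19 m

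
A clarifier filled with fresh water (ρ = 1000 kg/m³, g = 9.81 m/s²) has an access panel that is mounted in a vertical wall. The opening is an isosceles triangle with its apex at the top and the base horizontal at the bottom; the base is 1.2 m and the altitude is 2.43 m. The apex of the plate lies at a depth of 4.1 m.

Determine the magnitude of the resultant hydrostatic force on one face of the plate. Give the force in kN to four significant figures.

γ = ρg = 1000 × 9.81 = 9810 N/m³ = 9.81 kN/m³.
With the apex up, the centroid sits 2h/3 = 2 × 2.43/3 = 1.62 m below the apex, so the centroid depth is h_c = 4.1 + 1.62 = 5.72 m.
A = ½ × 1.2 × 2.43 = 1.458 m².
Resultant F = γ·h_c·A = 9.81 × 5.72 × 1.458 = 81.813 kN.

F ≈ 81.81 kN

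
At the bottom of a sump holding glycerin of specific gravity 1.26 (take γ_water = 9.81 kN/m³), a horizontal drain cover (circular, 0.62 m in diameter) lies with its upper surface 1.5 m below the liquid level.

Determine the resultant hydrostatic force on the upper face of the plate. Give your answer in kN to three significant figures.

γ = 1.26 × 9.81 = 12.3606 kN/m³.
The plate is horizontal, so pressure is uniform at p = γ·h = 12.3606 × 1.5 = 18.5409 kN/m².
A = π(0.31)² = 0.301907 m².
F = p·A = 18.5409 × 0.301907 = 5.59763 kN.

F ≈ 5.60 kN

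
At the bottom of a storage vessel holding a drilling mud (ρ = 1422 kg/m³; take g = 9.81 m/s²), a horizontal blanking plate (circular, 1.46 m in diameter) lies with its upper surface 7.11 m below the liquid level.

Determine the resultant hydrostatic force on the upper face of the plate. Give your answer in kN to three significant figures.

γ = ρg = 1422 × 9.81 / 1000 = 13.94982 kN/m³.
The plate is horizontal, so pressure is uniform at p = γ·h = 13.94982 × 7.11 = 99.1832 kN/m².
A = π(0.73)² = 1.67415 m².
F = p·A = 99.1832 × 1.67415 = 166.048 kN.

F ≈ 166 kN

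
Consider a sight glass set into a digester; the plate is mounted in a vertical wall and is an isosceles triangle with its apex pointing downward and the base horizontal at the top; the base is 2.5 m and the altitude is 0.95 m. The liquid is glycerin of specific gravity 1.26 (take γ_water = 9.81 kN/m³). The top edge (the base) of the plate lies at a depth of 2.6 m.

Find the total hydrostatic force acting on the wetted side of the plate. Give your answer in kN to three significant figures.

F ≈ 42.8 kN

γ = 1.26 × 9.81 = 12.3606 kN/m³.
With the apex down, the centroid sits h/3 = 0.95/3 = 0.316667 m below the base (the top edge), so the centroid depth is h_c = 2.6 + 0.316667 = 2.91667 m.
A = ½ × 2.5 × 0.95 = 1.1875 m².
Resultant F = γ·h_c·A = 12.3606 × 2.91667 × 1.1875 = 42.8115 kN.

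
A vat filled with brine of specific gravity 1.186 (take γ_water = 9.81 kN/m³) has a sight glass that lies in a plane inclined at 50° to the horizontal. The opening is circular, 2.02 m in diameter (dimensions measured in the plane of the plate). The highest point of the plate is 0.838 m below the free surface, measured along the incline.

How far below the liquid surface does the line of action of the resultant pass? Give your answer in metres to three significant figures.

γ = 1.186 × 9.81 = 11.63466 kN/m³.
Let θ = 50° be the plate's angle to the horizontal; measure y along the incline from where the plane meets the free surface. Vertical depth h = y·sinθ with sinθ = 0.766044.
The centroid is at the centre, 1.01 m below the top of the plate, so y_c = 0.838 + 1.01 = 1.848 m and h_c = 1.848 × 0.766044 = 1.41565 m.
A = π(1.01)² = 3.20474 m².
Resultant F = γ·h_c·A = 11.63466 × 1.41565 × 3.20474 = 52.784 kN.
I_c = πr⁴/4 = π × 1.01⁴/4 = 0.817288 m⁴.
Centre of pressure: y_p = y_c + I_c/(y_c·A) = 1.848 + 0.817288/(1.848 × 3.20474) = 1.848 + 0.138 = 1.986 m along the plane.
Vertically, h_p = y_p·sinθ = 1.986 × 0.766044 = 1.52136 m.

h_p = 1.52 m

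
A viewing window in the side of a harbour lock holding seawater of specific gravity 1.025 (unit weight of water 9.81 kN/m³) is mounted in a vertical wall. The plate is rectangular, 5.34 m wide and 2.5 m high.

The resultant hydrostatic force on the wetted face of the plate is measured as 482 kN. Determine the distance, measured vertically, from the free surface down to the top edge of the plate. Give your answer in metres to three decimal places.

d_top ≈ 2.341 m

γ = 1.025 × 9.81 = 10.05525 kN/m³.
A = 5.34 × 2.5 = 13.35 m².
From F = γ·h_c·A, the centroid depth is h_c = 482/(10.05525 × 13.35) = 3.59065 m.
The centroid lies 2.5/2 = 1.25 m below the top edge, so the top edge sits at h_top = 3.59065 − 1.25 = 2.34065 m below the surface.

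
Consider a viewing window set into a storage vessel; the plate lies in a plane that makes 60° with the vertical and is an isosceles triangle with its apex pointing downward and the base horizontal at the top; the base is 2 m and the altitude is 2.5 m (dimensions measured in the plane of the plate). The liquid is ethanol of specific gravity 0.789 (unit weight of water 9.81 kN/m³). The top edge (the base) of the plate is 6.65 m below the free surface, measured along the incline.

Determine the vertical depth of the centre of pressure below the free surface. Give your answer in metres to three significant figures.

h_p = 3.76 m

γ = 0.789 × 9.81 = 7.74009 kN/m³.
The plate makes 60° with the vertical, i.e. θ = 90° − 60° = 30° to the horizontal. Measuring y along the incline from the free-surface line, vertical depth h = y·sinθ with sinθ = 0.500000.
With the apex down, the centroid sits h/3 = 2.5/3 = 0.833333 m below the base (the top edge), so y_c = 6.65 + 0.833333 = 7.48333 m and h_c = 7.48333 × 0.500000 = 3.74166 m.
A = ½ × 2 × 2.5 = 2.5 m².
Resultant F = γ·h_c·A = 7.74009 × 3.74166 × 2.5 = 72.402 kN.
I_c = b·h³/36 = 2 × 2.5³/36 = 0.868056 m⁴.
Centre of pressure: y_p = y_c + I_c/(y_c·A) = 7.48333 + 0.868056/(7.48333 × 2.5) = 7.48333 + 0.0463995 = 7.52973 m along the plane.
Vertically, h_p = y_p·sinθ = 7.52973 × 0.500000 = 3.76486 m.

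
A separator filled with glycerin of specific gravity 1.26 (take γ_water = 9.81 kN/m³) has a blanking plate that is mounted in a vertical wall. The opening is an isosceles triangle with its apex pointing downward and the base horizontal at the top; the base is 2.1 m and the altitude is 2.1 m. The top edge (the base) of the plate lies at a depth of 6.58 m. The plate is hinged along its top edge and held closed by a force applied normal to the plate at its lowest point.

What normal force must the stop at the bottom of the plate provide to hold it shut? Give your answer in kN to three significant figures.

γ = 1.26 × 9.81 = 12.3606 kN/m³.
With the apex down, the centroid sits h/3 = 2.1/3 = 0.7 m below the base (the top edge), so the centroid depth is h_c = 6.58 + 0.7 = 7.28 m.
A = ½ × 2.1 × 2.1 = 2.205 m².
Resultant F = γ·h_c·A = 12.3606 × 7.28 × 2.205 = 198.417 kN.
I_c = b·h³/36 = 2.1 × 2.1³/36 = 0.540225 m⁴.
Centre of pressure: y_p = y_c + I_c/(y_c·A) = 7.28 + 0.540225/(7.28 × 2.205) = 7.28 + 0.0336538 = 7.31365 m along the plane.
The resultant acts 0.7 + 0.0336538 = 0.733654 m (along the plate) below the hinge at the top edge, so the moment about the hinge is M = F × 0.733654 = 198.417 × 0.733654 = 145.569 kN·m.
A normal force at the bottom, 2.1 m from the hinge, must supply this moment: P = 145.569/2.1 = 69.3186 kN.

P ≈ 69.3 kN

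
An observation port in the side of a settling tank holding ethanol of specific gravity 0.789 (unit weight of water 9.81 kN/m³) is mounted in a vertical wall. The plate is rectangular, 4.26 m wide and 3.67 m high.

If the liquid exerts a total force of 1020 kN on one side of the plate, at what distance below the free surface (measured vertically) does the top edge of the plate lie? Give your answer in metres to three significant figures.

d_top ≈ 6.59 m

γ = 0.789 × 9.81 = 7.74009 kN/m³.
A = 4.26 × 3.67 = 15.6342 m².
From F = γ·h_c·A, the centroid depth is h_c = 1020/(7.74009 × 15.6342) = 8.42905 m.
The centroid lies 3.67/2 = 1.835 m below the top edge, so the top edge sits at h_top = 8.42905 − 1.835 = 6.59405 m below the surface.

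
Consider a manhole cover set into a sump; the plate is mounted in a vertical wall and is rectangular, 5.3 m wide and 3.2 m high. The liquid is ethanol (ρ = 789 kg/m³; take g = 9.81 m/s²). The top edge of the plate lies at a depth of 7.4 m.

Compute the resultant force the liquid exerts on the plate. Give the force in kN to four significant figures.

γ = ρg = 789 × 9.81 / 1000 = 7.74009 kN/m³.
The centroid lies 3.2/2 = 1.6 m below the top edge, so the centroid depth is h_c = 7.4 + 1.6 = 9 m.
A = 5.3 × 3.2 = 16.96 m².
Resultant F = γ·h_c·A = 7.74009 × 9 × 16.96 = 1181.45 kN.

F ≈ 1181 kN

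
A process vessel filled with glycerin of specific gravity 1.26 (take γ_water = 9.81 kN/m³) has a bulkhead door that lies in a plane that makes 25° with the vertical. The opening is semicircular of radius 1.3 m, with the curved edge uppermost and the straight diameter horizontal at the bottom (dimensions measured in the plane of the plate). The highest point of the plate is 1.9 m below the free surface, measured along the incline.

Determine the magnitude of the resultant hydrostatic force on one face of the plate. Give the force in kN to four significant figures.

γ = 1.26 × 9.81 = 12.3606 kN/m³.
The plate makes 25° with the vertical, i.e. θ = 90° − 25° = 65° to the horizontal. Measuring y along the incline from the free-surface line, vertical depth h = y·sinθ with sinθ = 0.906308.
The centroid lies 4r/(3π) = 0.551737 m above the diameter, so r − 4r/(3π) = 1.3 − 0.551737 = 0.748263 m below the topmost point, so y_c = 1.9 + 0.748263 = 2.64826 m and h_c = 2.64826 × 0.906308 = 2.40014 m.
A = πr²/2 = π × 1.3²/2 = 2.65465 m².
Resultant F = γ·h_c·A = 12.3606 × 2.40014 × 2.65465 = 78.756 kN.

F ≈ 78.76 kN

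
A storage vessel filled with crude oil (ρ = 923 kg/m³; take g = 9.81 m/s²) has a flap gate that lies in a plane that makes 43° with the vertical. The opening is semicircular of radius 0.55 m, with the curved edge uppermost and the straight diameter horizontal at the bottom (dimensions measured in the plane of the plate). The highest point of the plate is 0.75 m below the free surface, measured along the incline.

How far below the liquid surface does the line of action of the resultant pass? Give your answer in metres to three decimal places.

h_p = 0.795 m

γ = ρg = 923 × 9.81 / 1000 = 9.05463 kN/m³.
The plate makes 43° with the vertical, i.e. θ = 90° − 43° = 47° to the horizontal. Measuring y along the incline from the free-surface line, vertical depth h = y·sinθ with sinθ = 0.731354.
The centroid lies 4r/(3π) = 0.233427 m above the diameter, so r − 4r/(3π) = 0.55 − 0.233427 = 0.316573 m below the topmost point, so y_c = 0.75 + 0.316573 = 1.06657 m and h_c = 1.06657 × 0.731354 = 0.78004 m.
A = πr²/2 = π × 0.55²/2 = 0.475166 m².
Resultant F = γ·h_c·A = 9.05463 × 0.78004 × 0.475166 = 3.35608 kN.
I_c = (π/8 − 8/(9π))·r⁴ = 0.109757 × 0.55⁴ = 0.0100435 m⁴.
Centre of pressure: y_p = y_c + I_c/(y_c·A) = 1.06657 + 0.0100435/(1.06657 × 0.475166) = 1.06657 + 0.0198176 = 1.08639 m along the plane.
Vertically, h_p = y_p·sinθ = 1.08639 × 0.731354 = 0.794536 m.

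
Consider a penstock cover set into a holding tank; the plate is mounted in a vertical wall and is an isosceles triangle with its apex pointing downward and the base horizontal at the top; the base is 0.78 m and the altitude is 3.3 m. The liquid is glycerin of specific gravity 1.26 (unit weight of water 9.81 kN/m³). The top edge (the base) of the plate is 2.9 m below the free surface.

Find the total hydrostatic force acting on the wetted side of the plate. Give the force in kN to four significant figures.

γ = 1.26 × 9.81 = 12.3606 kN/m³.
With the apex down, the centroid sits h/3 = 3.3/3 = 1.1 m below the base (the top edge), so the centroid depth is h_c = 2.9 + 1.1 = 4 m.
A = ½ × 0.78 × 3.3 = 1.287 m².
Resultant F = γ·h_c·A = 12.3606 × 4 × 1.287 = 63.6324 kN.

F ≈ 63.63 kN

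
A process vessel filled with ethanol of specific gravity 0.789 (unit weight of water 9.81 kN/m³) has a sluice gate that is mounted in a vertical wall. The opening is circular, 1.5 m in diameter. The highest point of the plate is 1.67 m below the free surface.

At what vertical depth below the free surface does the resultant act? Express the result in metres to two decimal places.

γ = 0.789 × 9.81 = 7.74009 kN/m³.
The centroid is at the centre, 0.75 m below the top of the plate, so the centroid depth is h_c = 1.67 + 0.75 = 2.42 m.
A = π(0.75)² = 1.76715 m².
Resultant F = γ·h_c·A = 7.74009 × 2.42 × 1.76715 = 33.1005 kN.
I_c = πr⁴/4 = π × 0.75⁴/4 = 0.248505 m⁴.
Centre of pressure: y_p = y_c + I_c/(y_c·A) = 2.42 + 0.248505/(2.42 × 1.76715) = 2.42 + 0.0581094 = 2.47811 m along the plane.

h_p = 2.48 m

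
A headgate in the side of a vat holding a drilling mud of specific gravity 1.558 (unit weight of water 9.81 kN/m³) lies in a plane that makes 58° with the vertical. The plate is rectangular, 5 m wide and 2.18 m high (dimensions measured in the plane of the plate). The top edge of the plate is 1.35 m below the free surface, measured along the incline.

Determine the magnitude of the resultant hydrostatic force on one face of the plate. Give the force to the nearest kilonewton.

F ≈ 215 kN

γ = 1.558 × 9.81 = 15.28398 kN/m³.
The plate makes 58° with the vertical, i.e. θ = 90° − 58° = 32° to the horizontal. Measuring y along the incline from the free-surface line, vertical depth h = y·sinθ with sinθ = 0.529919.
The centroid lies 2.18/2 = 1.09 m below the top edge, so y_c = 1.35 + 1.09 = 2.44 m and h_c = 2.44 × 0.529919 = 1.293 m.
A = 5 × 2.18 = 10.9 m².
Resultant F = γ·h_c·A = 15.28398 × 1.293 × 10.9 = 215.408 kN.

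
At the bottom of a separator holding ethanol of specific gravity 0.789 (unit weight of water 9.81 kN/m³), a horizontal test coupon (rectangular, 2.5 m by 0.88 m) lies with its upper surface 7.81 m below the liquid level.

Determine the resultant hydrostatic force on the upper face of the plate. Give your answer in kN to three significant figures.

γ = 0.789 × 9.81 = 7.74009 kN/m³.
The plate is horizontal, so pressure is uniform at p = γ·h = 7.74009 × 7.81 = 60.4501 kN/m².
A = 2.5 × 0.88 = 2.2 m².
F = p·A = 60.4501 × 2.2 = 132.99 kN.

F ≈ 133 kN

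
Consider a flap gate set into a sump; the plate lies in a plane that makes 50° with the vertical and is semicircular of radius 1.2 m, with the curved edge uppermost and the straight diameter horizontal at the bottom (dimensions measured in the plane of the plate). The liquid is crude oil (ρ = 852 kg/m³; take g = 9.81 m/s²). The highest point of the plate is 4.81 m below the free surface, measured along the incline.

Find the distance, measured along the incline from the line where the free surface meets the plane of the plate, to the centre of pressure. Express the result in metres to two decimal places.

γ = ρg = 852 × 9.81 / 1000 = 8.35812 kN/m³.
The plate makes 50° with the vertical, i.e. θ = 90° − 50° = 40° to the horizontal. Measuring y along the incline from the free-surface line, vertical depth h = y·sinθ with sinθ = 0.642788.
The centroid lies 4r/(3π) = 0.509296 m above the diameter, so r − 4r/(3π) = 1.2 − 0.509296 = 0.690704 m below the topmost point, so y_c = 4.81 + 0.690704 = 5.5007 m and h_c = 5.5007 × 0.642788 = 3.53578 m.
A = πr²/2 = π × 1.2²/2 = 2.26195 m².
Resultant F = γ·h_c·A = 8.35812 × 3.53578 × 2.26195 = 66.8462 kN.
I_c = (π/8 − 8/(9π))·r⁴ = 0.109757 × 1.2⁴ = 0.227592 m⁴.
Centre of pressure: y_p = y_c + I_c/(y_c·A) = 5.5007 + 0.227592/(5.5007 × 2.26195) = 5.5007 + 0.0182918 = 5.51899 m along the plane.

y_p = 5.52 m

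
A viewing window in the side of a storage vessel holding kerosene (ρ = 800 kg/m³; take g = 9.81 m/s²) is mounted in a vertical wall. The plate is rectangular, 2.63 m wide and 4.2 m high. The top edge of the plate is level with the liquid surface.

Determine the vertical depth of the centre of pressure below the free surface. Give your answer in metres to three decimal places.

γ = ρg = 800 × 9.81 / 1000 = 7.848 kN/m³.
The centroid lies 4.2/2 = 2.1 m below the top edge, so the centroid depth is h_c = 2.1 m.
A = 2.63 × 4.2 = 11.046 m².
Resultant F = γ·h_c·A = 7.848 × 2.1 × 11.046 = 182.047 kN.
I_c = b·h³/12 = 2.63 × 4.2³/12 = 16.2376 m⁴.
Centre of pressure: y_p = y_c + I_c/(y_c·A) = 2.1 + 16.2376/(2.1 × 11.046) = 2.1 + 0.699999 = 2.8 m along the plane.

h_p = 2.800 m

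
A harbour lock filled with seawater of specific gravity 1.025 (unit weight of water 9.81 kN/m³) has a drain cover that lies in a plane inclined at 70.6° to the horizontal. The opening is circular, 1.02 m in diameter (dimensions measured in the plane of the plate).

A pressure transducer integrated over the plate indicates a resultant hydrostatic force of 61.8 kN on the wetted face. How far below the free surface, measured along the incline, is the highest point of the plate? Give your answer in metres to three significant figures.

y_top ≈ 7.46 m

γ = 1.025 × 9.81 = 10.05525 kN/m³.
A = π(0.51)² = 0.817128 m².
From F = γ·h_c·A, the centroid depth is h_c = 61.8/(10.05525 × 0.817128) = 7.52152 m.
Let θ = 70.6° be the plate's angle to the horizontal; measure y along the incline from where the plane meets the free surface. Vertical depth h = y·sinθ with sinθ = 0.943223.
Along the incline, y_c = h_c/sinθ = 7.52152/0.943223 = 7.97428 m.
The centroid is at the centre, 0.51 m below the top of the plate, so the highest point sits at y_top = 7.97428 − 0.51 = 7.46428 m along the incline.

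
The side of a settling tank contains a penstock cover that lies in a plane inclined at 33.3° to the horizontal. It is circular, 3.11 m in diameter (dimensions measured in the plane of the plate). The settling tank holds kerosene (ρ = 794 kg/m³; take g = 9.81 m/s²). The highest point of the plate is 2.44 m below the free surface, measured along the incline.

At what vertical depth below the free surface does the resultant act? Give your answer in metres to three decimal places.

γ = ρg = 794 × 9.81 / 1000 = 7.78914 kN/m³.
Let θ = 33.3° be the plate's angle to the horizontal; measure y along the incline from where the plane meets the free surface. Vertical depth h = y·sinθ with sinθ = 0.549023.
The centroid is at the centre, 1.555 m below the top of the plate, so y_c = 2.44 + 1.555 = 3.995 m and h_c = 3.995 × 0.549023 = 2.19335 m.
A = π(1.555)² = 7.59645 m².
Resultant F = γ·h_c·A = 7.78914 × 2.19335 × 7.59645 = 129.78 kN.
I_c = πr⁴/4 = π × 1.555⁴/4 = 4.5921 m⁴.
Centre of pressure: y_p = y_c + I_c/(y_c·A) = 3.995 + 4.5921/(3.995 × 7.59645) = 3.995 + 0.151316 = 4.14632 m along the plane.
Vertically, h_p = y_p·sinθ = 4.14632 × 0.549023 = 2.27643 m.

h_p = 2.276 m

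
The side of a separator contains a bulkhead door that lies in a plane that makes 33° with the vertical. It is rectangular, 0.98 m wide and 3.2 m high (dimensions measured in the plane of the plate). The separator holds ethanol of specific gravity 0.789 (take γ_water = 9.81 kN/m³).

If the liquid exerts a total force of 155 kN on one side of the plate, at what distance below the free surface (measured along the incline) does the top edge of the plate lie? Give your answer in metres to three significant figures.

γ = 0.789 × 9.81 = 7.74009 kN/m³.
A = 0.98 × 3.2 = 3.136 m².
From F = γ·h_c·A, the centroid depth is h_c = 155/(7.74009 × 3.136) = 6.38572 m.
The plate makes 33° with the vertical, i.e. θ = 90° − 33° = 57° to the horizontal. Measuring y along the incline from the free-surface line, vertical depth h = y·sinθ with sinθ = 0.838671.
Along the incline, y_c = h_c/sinθ = 6.38572/0.838671 = 7.61409 m.
The centroid lies 3.2/2 = 1.6 m below the top edge, so the top edge sits at y_top = 7.61409 − 1.6 = 6.01409 m along the incline.

y_top ≈ 6.01 m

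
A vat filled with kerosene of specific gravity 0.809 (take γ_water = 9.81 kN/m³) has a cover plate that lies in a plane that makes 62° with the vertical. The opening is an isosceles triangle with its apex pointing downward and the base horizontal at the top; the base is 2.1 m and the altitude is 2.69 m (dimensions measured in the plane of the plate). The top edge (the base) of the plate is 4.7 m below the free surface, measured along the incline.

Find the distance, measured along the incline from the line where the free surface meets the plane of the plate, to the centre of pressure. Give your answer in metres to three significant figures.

y_p = 5.67 m

γ = 0.809 × 9.81 = 7.93629 kN/m³.
The plate makes 62° with the vertical, i.e. θ = 90° − 62° = 28° to the horizontal. Measuring y along the incline from the free-surface line, vertical depth h = y·sinθ with sinθ = 0.469472.
With the apex down, the centroid sits h/3 = 2.69/3 = 0.896667 m below the base (the top edge), so y_c = 4.7 + 0.896667 = 5.59667 m and h_c = 5.59667 × 0.469472 = 2.62748 m.
A = ½ × 2.1 × 2.69 = 2.8245 m².
Resultant F = γ·h_c·A = 7.93629 × 2.62748 × 2.8245 = 58.8977 kN.
I_c = b·h³/36 = 2.1 × 2.69³/36 = 1.13546 m⁴.
Centre of pressure: y_p = y_c + I_c/(y_c·A) = 5.59667 + 1.13546/(5.59667 × 2.8245) = 5.59667 + 0.0718291 = 5.6685 m along the plane.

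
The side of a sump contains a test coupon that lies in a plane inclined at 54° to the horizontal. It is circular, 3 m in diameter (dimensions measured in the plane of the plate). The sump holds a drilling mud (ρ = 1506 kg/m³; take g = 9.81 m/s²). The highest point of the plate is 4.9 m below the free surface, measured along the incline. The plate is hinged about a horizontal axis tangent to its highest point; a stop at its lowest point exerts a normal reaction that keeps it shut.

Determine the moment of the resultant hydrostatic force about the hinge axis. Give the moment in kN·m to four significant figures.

M ≈ 858.6 kN·m

γ = ρg = 1506 × 9.81 / 1000 = 14.77386 kN/m³.
Let θ = 54° be the plate's angle to the horizontal; measure y along the incline from where the plane meets the free surface. Vertical depth h = y·sinθ with sinθ = 0.809017.
The centroid is at the centre, 1.5 m below the top of the plate, so y_c = 4.9 + 1.5 = 6.4 m and h_c = 6.4 × 0.809017 = 5.17771 m.
A = π(1.5)² = 7.06858 m².
Resultant F = γ·h_c·A = 14.77386 × 5.17771 × 7.06858 = 540.709 kN.
I_c = πr⁴/4 = π × 1.5⁴/4 = 3.97608 m⁴.
Centre of pressure: y_p = y_c + I_c/(y_c·A) = 6.4 + 3.97608/(6.4 × 7.06858) = 6.4 + 0.0878907 = 6.48789 m along the plane.
The resultant acts 1.5 + 0.0878907 = 1.58789 m (along the plate) below the hinge at the top edge, so the moment about the hinge is M = F × 1.58789 = 540.709 × 1.58789 = 858.586 kN·m.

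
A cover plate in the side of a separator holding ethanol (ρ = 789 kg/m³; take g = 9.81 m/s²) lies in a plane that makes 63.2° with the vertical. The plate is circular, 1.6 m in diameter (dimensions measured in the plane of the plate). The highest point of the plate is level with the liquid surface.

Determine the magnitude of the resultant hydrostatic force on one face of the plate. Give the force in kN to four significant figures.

F ≈ 5.613 kN

γ = ρg = 789 × 9.81 / 1000 = 7.74009 kN/m³.
The plate makes 63.2° with the vertical, i.e. θ = 90° − 63.2° = 26.8° to the horizontal. Measuring y along the incline from the free-surface line, vertical depth h = y·sinθ with sinθ = 0.450878.
The centroid is at the centre, 0.8 m below the top of the plate, so y_c = 0.8 m and h_c = 0.8 × 0.450878 = 0.360702 m.
A = π(0.8)² = 2.01062 m².
Resultant F = γ·h_c·A = 7.74009 × 0.360702 × 2.01062 = 5.61338 kN.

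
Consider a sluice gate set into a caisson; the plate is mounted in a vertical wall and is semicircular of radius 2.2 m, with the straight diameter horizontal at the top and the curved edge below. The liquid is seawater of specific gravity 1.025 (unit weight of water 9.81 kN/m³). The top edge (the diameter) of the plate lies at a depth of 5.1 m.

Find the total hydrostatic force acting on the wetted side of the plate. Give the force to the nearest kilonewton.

γ = 1.025 × 9.81 = 10.05525 kN/m³.
The centroid of a semicircle lies 4r/(3π) = 0.933709 m from the diameter, here below the top edge, so the centroid depth is h_c = 5.1 + 0.933709 = 6.03371 m.
A = πr²/2 = π × 2.2²/2 = 7.60265 m².
Resultant F = γ·h_c·A = 10.05525 × 6.03371 × 7.60265 = 461.256 kN.

F ≈ 461 kN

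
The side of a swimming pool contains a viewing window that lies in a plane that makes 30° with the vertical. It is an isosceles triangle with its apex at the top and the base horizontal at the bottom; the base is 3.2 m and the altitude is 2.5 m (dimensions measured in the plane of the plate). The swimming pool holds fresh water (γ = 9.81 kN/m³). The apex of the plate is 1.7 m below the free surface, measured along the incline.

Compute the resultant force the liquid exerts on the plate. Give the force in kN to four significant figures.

γ = 9.81 kN/m³.
The plate makes 30° with the vertical, i.e. θ = 90° − 30° = 60° to the horizontal. Measuring y along the incline from the free-surface line, vertical depth h = y·sinθ with sinθ = 0.866025.
With the apex up, the centroid sits 2h/3 = 2 × 2.5/3 = 1.66667 m below the apex, so y_c = 1.7 + 1.66667 = 3.36667 m and h_c = 3.36667 × 0.866025 = 2.91562 m.
A = ½ × 3.2 × 2.5 = 4 m².
Resultant F = γ·h_c·A = 9.81 × 2.91562 × 4 = 114.409 kN.

F ≈ 114.4 kN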